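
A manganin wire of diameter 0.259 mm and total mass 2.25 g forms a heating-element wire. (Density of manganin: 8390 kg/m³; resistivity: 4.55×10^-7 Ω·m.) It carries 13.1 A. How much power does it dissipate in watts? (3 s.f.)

A = π(d/2)² = π(1.2950e-04 m)² = 5.2685e-08 m²
L = m/(density·A) = 0.00225/(8390×5.2685e-08) = 5.09 m
R = ρL/A = (4.55×10^-7)(5.09)/(5.2685e-08) = 43.96 Ω
P = I²R = (13.1)² × 43.96 = 7540 W

7540 W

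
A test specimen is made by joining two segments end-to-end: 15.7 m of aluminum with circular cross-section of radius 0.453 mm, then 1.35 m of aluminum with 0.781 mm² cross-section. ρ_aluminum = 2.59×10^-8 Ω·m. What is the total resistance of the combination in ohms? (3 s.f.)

Segment 1: A = πr² = π(4.5300e-04 m)² = 6.447e-07 m²
R₁ = ρL/A = (2.59×10^-8)(15.7)/(6.447e-07) = 0.6307 Ω
Segment 2: A = 0.781 mm² = 7.810e-07 m²
R₂ = (2.59×10^-8)(1.35)/(7.810e-07) = 0.04477 Ω
R = R₁ + R₂ = 0.676 Ω

0.676 Ω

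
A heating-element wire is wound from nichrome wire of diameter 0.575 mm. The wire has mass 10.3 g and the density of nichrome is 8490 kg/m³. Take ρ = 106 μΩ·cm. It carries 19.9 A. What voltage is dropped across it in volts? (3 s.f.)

ρ = 106 μΩ·cm = 1.06×10^-6 Ω·m
A = π(d/2)² = π(2.8750e-04 m)² = 2.5967e-07 m²
L = m/(density·A) = 0.0103/(8490×2.5967e-07) = 4.672 m
R = ρL/A = (1.06×10^-6)(4.672)/(2.5967e-07) = 19.07 Ω
V = IR = 19.9 × 19.07 = 380 V

380 V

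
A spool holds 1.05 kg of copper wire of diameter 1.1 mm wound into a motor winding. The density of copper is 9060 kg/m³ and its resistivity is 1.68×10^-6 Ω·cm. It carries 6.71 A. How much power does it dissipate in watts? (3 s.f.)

97.1 W

ρ = 1.68×10^-6 Ω·cm = 1.68×10^-8 Ω·m
A = π(d/2)² = π(5.5000e-04 m)² = 9.5033e-07 m²
L = m/(density·A) = 1.05/(9060×9.5033e-07) = 122 m
R = ρL/A = (1.68×10^-8)(122)/(9.5033e-07) = 2.156 Ω
P = I²R = (6.71)² × 2.156 = 97.1 W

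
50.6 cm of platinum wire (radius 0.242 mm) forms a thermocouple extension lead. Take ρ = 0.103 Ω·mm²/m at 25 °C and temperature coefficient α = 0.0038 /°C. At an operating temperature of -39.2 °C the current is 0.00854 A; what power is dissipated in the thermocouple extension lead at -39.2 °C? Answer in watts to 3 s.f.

ρ = 0.103 Ω·mm²/m = 1.03×10^-7 Ω·m
A = πr² = π(2.4200e-04 m)² = 1.840e-07 m²
R₍25₎ = ρL/A = (1.03×10^-7)(0.506)/(1.840e-07) = 0.2833 Ω
R₍-39.2₎ = R₍25₎(1 + αΔT) = 0.2833 × (1 + 0.0038×-64.2) = 0.2142 Ω
P = I²R = (0.00854)² × 0.2142 = 1.56×10^-5 W

1.56×10^-5 W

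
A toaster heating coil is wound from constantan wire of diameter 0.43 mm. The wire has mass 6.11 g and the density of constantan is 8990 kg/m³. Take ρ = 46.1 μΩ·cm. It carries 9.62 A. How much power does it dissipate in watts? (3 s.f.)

1370 W

ρ = 46.1 μΩ·cm = 4.61×10^-7 Ω·m
A = π(d/2)² = π(2.1500e-04 m)² = 1.4522e-07 m²
L = m/(density·A) = 0.00611/(8990×1.4522e-07) = 4.68 m
R = ρL/A = (4.61×10^-7)(4.68)/(1.4522e-07) = 14.86 Ω
P = I²R = (9.62)² × 14.86 = 1370 W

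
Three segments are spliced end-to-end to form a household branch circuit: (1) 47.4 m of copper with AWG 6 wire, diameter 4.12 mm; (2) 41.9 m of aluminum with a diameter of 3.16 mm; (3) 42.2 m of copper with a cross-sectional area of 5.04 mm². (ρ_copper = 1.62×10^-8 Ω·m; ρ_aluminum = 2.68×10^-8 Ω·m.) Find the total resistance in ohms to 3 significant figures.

Seg 1: A = π(4.12/2 mm)² = π(2.0600e-03 m)² = 1.333e-05 m²
R_1 = (1.62×10^-8)(47.4)/(1.333e-05) = 0.0576 Ω
Seg 2: A = π(d/2)² = π(1.5800e-03 m)² = 7.843e-06 m²
R_2 = (2.68×10^-8)(41.9)/(7.843e-06) = 0.1432 Ω
Seg 3: A = 5.04 mm² = 5.040e-06 m²
R_3 = (1.62×10^-8)(42.2)/(5.040e-06) = 0.1356 Ω
R_total = R_1 + R_2 + R_3 = 0.336 Ω

0.336 Ω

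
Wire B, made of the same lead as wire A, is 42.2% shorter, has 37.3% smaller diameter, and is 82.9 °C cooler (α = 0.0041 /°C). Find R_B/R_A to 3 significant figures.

R ∝ ρL/d² with ρ ∝ (1+αΔT), so R_B/R_A = (1 − 42.2/100) × (1 − 37.3/100)⁻² × (1 − 0.0041×82.9)
= 0.578 × 2.544 × 0.6601 = 0.971

0.971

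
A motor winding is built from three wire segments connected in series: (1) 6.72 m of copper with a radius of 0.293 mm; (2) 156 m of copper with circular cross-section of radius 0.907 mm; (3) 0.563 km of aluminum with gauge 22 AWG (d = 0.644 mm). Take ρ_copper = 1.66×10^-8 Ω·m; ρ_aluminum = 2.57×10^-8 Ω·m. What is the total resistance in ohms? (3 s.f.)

45.8 Ω

Seg 1: A = πr² = π(2.9300e-04 m)² = 2.697e-07 m²
R_1 = (1.66×10^-8)(6.72)/(2.697e-07) = 0.4136 Ω
Seg 2: A = πr² = π(9.0700e-04 m)² = 2.584e-06 m²
R_2 = (1.66×10^-8)(156)/(2.584e-06) = 1.002 Ω
Seg 3: A = π(0.644/2 mm)² = π(3.2200e-04 m)² = 3.257e-07 m²
R_3 = (2.57×10^-8)(563)/(3.257e-07) = 44.42 Ω
R_total = R_1 + R_2 + R_3 = 45.8 Ω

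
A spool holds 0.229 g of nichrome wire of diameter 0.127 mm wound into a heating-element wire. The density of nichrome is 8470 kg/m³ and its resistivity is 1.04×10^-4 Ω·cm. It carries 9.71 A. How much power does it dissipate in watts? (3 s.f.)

16500 W

ρ = 1.04×10^-4 Ω·cm = 1.04×10^-6 Ω·m
A = π(d/2)² = π(6.3500e-05 m)² = 1.2668e-08 m²
L = m/(density·A) = 2.290×10^-4/(8470×1.2668e-08) = 2.134 m
R = ρL/A = (1.04×10^-6)(2.134)/(1.2668e-08) = 175.2 Ω
P = I²R = (9.71)² × 175.2 = 16500 W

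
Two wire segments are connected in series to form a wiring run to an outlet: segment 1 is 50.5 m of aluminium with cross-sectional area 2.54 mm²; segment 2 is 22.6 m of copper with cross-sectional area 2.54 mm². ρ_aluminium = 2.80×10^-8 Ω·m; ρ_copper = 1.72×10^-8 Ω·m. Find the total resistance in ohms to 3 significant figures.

0.710 Ω

Segment 1: A = 2.54 mm² = 2.540e-06 m²
R₁ = ρL/A = (2.80×10^-8)(50.5)/(2.540e-06) = 0.5567 Ω
R₂ = (1.72×10^-8)(22.6)/(2.540e-06) = 0.153 Ω
R = R₁ + R₂ = 0.710 Ω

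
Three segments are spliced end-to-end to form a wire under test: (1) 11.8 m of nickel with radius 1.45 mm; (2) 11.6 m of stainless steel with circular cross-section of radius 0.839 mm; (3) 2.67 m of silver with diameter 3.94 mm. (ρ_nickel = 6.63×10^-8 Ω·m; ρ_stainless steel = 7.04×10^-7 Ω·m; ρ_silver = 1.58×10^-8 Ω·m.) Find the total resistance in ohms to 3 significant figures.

3.81 Ω

Seg 1: A = πr² = π(1.4500e-03 m)² = 6.605e-06 m²
R_1 = (6.63×10^-8)(11.8)/(6.605e-06) = 0.1184 Ω
Seg 2: A = πr² = π(8.3900e-04 m)² = 2.211e-06 m²
R_2 = (7.04×10^-7)(11.6)/(2.211e-06) = 3.693 Ω
Seg 3: A = π(d/2)² = π(1.9700e-03 m)² = 1.219e-05 m²
R_3 = (1.58×10^-8)(2.67)/(1.219e-05) = 0.00346 Ω
R_total = R_1 + R_2 + R_3 = 3.81 Ω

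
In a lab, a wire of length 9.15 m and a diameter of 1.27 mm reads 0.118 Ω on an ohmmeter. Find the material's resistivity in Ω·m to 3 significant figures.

1.63×10^-8 Ω·m

A = π(d/2)² = π(6.3500e-04 m)² = 1.267e-06 m²
ρ = RA/L = (0.118)(1.267e-06)/(9.15) = 1.63×10^-8 Ω·m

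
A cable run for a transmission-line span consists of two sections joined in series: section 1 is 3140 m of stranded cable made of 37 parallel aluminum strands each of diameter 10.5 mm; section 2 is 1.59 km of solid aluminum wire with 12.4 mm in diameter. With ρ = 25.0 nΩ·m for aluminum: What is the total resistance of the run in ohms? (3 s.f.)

ρ = 25.0 nΩ·m = 2.50×10^-8 Ω·m
Section 1: A_strand = π(5.2500e-03)² = 8.659e-05 m²; R₁ = ρL/(N·A_s) = (2.50×10^-8)(3140)/(37×8.659e-05) = 0.0245 Ω
Section 2: A = π(d/2)² = π(6.2000e-03 m)² = 1.208e-04 m²
R₂ = (2.50×10^-8)(1590)/(1.208e-04) = 0.3292 Ω
R = R₁ + R₂ = 0.354 Ω

0.354 Ω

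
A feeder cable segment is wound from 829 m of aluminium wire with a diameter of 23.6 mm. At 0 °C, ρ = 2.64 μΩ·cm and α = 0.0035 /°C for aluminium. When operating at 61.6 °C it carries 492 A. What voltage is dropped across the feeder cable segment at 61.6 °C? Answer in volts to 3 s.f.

29.9 V

ρ = 2.64 μΩ·cm = 2.64×10^-8 Ω·m
A = π(d/2)² = π(1.1800e-02 m)² = 4.374e-04 m²
R₍0₎ = ρL/A = (2.64×10^-8)(829)/(4.374e-04) = 0.05003 Ω
R₍61.6₎ = R₍0₎(1 + αΔT) = 0.05003 × (1 + 0.0035×61.6) = 0.06082 Ω
V = IR = 492 × 0.06082 = 29.9 V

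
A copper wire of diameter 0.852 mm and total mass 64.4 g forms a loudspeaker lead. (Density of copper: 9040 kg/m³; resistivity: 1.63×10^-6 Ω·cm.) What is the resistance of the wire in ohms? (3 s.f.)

ρ = 1.63×10^-6 Ω·cm = 1.63×10^-8 Ω·m
A = π(d/2)² = π(4.2600e-04 m)² = 5.7012e-07 m²
L = m/(density·A) = 0.0644/(9040×5.7012e-07) = 12.5 m
R = ρL/A = (1.63×10^-8)(12.5)/(5.7012e-07) = 0.357 Ω

0.357 Ω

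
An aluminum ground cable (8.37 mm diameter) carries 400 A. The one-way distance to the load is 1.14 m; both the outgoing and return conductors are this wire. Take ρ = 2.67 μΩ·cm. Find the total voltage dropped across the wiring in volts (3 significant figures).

0.443 V

ρ = 2.67 μΩ·cm = 2.67×10^-8 Ω·m
A = π(d/2)² = π(4.1850e-03 m)² = 5.502e-05 m²
Total conductor length (both ways) L = 2 × 1.14 = 2.28 m
R = ρL/A = (2.67×10^-8)(2.28)/(5.502e-05) = 0.001106 Ω
V = IR = 400 × 0.001106 = 0.443 V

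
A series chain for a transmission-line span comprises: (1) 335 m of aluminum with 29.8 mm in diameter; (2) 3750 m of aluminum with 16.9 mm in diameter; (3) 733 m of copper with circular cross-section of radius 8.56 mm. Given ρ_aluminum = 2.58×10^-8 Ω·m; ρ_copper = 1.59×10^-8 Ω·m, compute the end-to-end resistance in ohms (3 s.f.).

0.494 Ω

Seg 1: A = π(d/2)² = π(1.4900e-02 m)² = 6.975e-04 m²
R_1 = (2.58×10^-8)(335)/(6.975e-04) = 0.01239 Ω
Seg 2: A = π(d/2)² = π(8.4500e-03 m)² = 2.243e-04 m²
R_2 = (2.58×10^-8)(3750)/(2.243e-04) = 0.4313 Ω
Seg 3: A = πr² = π(8.5600e-03 m)² = 2.302e-04 m²
R_3 = (1.59×10^-8)(733)/(2.302e-04) = 0.05063 Ω
R_total = R_1 + R_2 + R_3 = 0.494 Ω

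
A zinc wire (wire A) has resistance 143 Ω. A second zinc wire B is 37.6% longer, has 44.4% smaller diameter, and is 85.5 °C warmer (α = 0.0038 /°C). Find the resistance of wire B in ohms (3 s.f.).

843 Ω

R ∝ ρL/d² with ρ ∝ (1+αΔT), so R_B/R_A = (1 + 37.6/100) × (1 − 44.4/100)⁻² × (1 + 0.0038×85.5)
= 1.376 × 3.235 × 1.325 = 5.897
R_B = 5.897 × 143 = 843 Ω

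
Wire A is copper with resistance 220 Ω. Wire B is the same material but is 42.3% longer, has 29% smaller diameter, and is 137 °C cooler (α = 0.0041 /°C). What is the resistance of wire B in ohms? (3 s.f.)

R ∝ ρL/d² with ρ ∝ (1+αΔT), so R_B/R_A = (1 + 42.3/100) × (1 − 29/100)⁻² × (1 − 0.0041×137)
= 1.423 × 1.984 × 0.4383 = 1.237
R_B = 1.237 × 220 = 272 Ω

272 Ω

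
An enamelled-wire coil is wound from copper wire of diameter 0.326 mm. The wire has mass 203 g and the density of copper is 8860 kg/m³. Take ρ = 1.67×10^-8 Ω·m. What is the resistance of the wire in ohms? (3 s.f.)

54.9 Ω

A = π(d/2)² = π(1.6300e-04 m)² = 8.3469e-08 m²
L = m/(density·A) = 0.203/(8860×8.3469e-08) = 274.5 m
R = ρL/A = (1.67×10^-8)(274.5)/(8.3469e-08) = 54.9 Ω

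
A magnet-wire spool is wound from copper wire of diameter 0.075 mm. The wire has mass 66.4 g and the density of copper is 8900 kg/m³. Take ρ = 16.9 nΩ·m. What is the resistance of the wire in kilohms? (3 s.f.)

6.46 kΩ

ρ = 16.9 nΩ·m = 1.69×10^-8 Ω·m
A = π(d/2)² = π(3.7500e-05 m)² = 4.4179e-09 m²
L = m/(density·A) = 0.0664/(8900×4.4179e-09) = 1689 m
R = ρL/A = (1.69×10^-8)(1689)/(4.4179e-09) = 6.46 kΩ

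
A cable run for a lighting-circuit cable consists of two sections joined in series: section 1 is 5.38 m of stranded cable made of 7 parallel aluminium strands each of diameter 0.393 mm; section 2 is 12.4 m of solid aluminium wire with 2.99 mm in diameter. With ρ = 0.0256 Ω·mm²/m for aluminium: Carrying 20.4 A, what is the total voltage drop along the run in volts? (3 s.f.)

4.23 V

ρ = 0.0256 Ω·mm²/m = 2.56×10^-8 Ω·m
Section 1: A_strand = π(1.9650e-04)² = 1.213e-07 m²; R₁ = ρL/(N·A_s) = (2.56×10^-8)(5.38)/(7×1.213e-07) = 0.1622 Ω
Section 2: A = π(d/2)² = π(1.4950e-03 m)² = 7.022e-06 m²
R₂ = (2.56×10^-8)(12.4)/(7.022e-06) = 0.04521 Ω
R = R₁ + R₂ = 0.2074 Ω
V = IR = 20.4 × 0.2074 = 4.23 V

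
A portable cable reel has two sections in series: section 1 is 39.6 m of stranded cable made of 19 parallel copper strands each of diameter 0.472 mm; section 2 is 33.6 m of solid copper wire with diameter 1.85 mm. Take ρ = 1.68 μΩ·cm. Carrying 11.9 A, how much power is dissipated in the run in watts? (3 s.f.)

58.1 W

ρ = 1.68 μΩ·cm = 1.68×10^-8 Ω·m
Section 1: A_strand = π(2.3600e-04)² = 1.750e-07 m²; R₁ = ρL/(N·A_s) = (1.68×10^-8)(39.6)/(19×1.750e-07) = 0.2001 Ω
Section 2: A = π(d/2)² = π(9.2500e-04 m)² = 2.688e-06 m²
R₂ = (1.68×10^-8)(33.6)/(2.688e-06) = 0.21 Ω
R = R₁ + R₂ = 0.4101 Ω
P = I²R = (11.9)² × 0.4101 = 58.1 W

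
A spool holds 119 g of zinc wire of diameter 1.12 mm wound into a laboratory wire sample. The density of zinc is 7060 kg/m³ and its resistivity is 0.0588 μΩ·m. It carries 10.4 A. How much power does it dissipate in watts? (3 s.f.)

110 W

ρ = 0.0588 μΩ·m = 5.88×10^-8 Ω·m
A = π(d/2)² = π(5.6000e-04 m)² = 9.8520e-07 m²
L = m/(density·A) = 0.119/(7060×9.8520e-07) = 17.11 m
R = ρL/A = (5.88×10^-8)(17.11)/(9.8520e-07) = 1.021 Ω
P = I²R = (10.4)² × 1.021 = 110 W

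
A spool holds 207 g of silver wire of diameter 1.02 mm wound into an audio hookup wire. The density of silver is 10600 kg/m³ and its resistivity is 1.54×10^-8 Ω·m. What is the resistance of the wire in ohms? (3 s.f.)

0.450 Ω

A = π(d/2)² = π(5.1000e-04 m)² = 8.1713e-07 m²
L = m/(density·A) = 0.207/(10600×8.1713e-07) = 23.9 m
R = ρL/A = (1.54×10^-8)(23.9)/(8.1713e-07) = 0.450 Ω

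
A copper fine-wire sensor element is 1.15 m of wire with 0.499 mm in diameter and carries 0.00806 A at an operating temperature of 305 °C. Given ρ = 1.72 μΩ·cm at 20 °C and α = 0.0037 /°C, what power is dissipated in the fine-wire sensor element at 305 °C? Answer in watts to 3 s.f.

ρ = 1.72 μΩ·cm = 1.72×10^-8 Ω·m
A = π(d/2)² = π(2.4950e-04 m)² = 1.956e-07 m²
R₍20₎ = ρL/A = (1.72×10^-8)(1.15)/(1.956e-07) = 0.1011 Ω
R₍305₎ = R₍20₎(1 + αΔT) = 0.1011 × (1 + 0.0037×285) = 0.2078 Ω
P = I²R = (0.00806)² × 0.2078 = 1.35×10^-5 W

1.35×10^-5 W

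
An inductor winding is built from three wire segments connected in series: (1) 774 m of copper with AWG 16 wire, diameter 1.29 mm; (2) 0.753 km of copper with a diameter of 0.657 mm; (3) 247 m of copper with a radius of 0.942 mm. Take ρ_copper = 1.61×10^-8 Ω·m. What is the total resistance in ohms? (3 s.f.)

46.7 Ω

Seg 1: A = π(1.29/2 mm)² = π(6.4500e-04 m)² = 1.307e-06 m²
R_1 = (1.61×10^-8)(774)/(1.307e-06) = 9.534 Ω
Seg 2: A = π(d/2)² = π(3.2850e-04 m)² = 3.390e-07 m²
R_2 = (1.61×10^-8)(753)/(3.390e-07) = 35.76 Ω
Seg 3: A = πr² = π(9.4200e-04 m)² = 2.788e-06 m²
R_3 = (1.61×10^-8)(247)/(2.788e-06) = 1.426 Ω
R_total = R_1 + R_2 + R_3 = 46.7 Ω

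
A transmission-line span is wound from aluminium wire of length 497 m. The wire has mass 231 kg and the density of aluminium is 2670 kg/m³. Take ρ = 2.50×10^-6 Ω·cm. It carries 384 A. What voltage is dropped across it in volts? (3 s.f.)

27.4 V

ρ = 2.50×10^-6 Ω·cm = 2.50×10^-8 Ω·m
A = m/(density·L) = 231/(2670×497) = 1.7408e-04 m²
R = ρL/A = (2.50×10^-8)(497)/(1.7408e-04) = 0.07138 Ω
V = IR = 384 × 0.07138 = 27.4 V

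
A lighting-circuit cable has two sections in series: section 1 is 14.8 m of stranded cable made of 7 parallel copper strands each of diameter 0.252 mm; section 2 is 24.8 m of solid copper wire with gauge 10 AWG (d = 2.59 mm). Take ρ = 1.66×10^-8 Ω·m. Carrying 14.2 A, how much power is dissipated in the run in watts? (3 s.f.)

158 W

Section 1: A_strand = π(1.2600e-04)² = 4.988e-08 m²; R₁ = ρL/(N·A_s) = (1.66×10^-8)(14.8)/(7×4.988e-08) = 0.7037 Ω
Section 2: A = π(2.59/2 mm)² = π(1.2950e-03 m)² = 5.269e-06 m²
R₂ = (1.66×10^-8)(24.8)/(5.269e-06) = 0.07814 Ω
R = R₁ + R₂ = 0.7818 Ω
P = I²R = (14.2)² × 0.7818 = 158 W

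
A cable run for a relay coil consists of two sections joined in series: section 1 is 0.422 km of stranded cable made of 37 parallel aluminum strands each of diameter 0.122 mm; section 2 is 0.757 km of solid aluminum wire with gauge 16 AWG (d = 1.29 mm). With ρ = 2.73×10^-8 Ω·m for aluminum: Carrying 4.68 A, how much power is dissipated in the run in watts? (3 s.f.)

930 W

Section 1: A_strand = π(6.1000e-05)² = 1.169e-08 m²; R₁ = ρL/(N·A_s) = (2.73×10^-8)(422)/(37×1.169e-08) = 26.64 Ω
Section 2: A = π(1.29/2 mm)² = π(6.4500e-04 m)² = 1.307e-06 m²
R₂ = (2.73×10^-8)(757)/(1.307e-06) = 15.81 Ω
R = R₁ + R₂ = 42.45 Ω
P = I²R = (4.68)² × 42.45 = 930 W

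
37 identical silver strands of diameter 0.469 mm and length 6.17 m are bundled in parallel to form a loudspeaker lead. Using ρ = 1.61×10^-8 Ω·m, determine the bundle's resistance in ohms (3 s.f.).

A_strand = π(2.3450e-04 m)² = 1.728e-07 m²
R_strand = ρL/A = (1.61×10^-8)(6.17)/(1.728e-07) = 0.575 Ω
R_total = R_strand/N = 0.575/37 = 0.0155 Ω

0.0155 Ω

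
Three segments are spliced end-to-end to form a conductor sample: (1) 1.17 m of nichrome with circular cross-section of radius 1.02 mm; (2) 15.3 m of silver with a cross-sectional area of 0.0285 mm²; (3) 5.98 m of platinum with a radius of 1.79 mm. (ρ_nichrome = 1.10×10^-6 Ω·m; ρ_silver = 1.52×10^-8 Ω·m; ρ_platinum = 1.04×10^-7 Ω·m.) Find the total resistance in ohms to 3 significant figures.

8.62 Ω

Seg 1: A = πr² = π(1.0200e-03 m)² = 3.269e-06 m²
R_1 = (1.10×10^-6)(1.17)/(3.269e-06) = 0.3938 Ω
Seg 2: A = 0.0285 mm² = 2.850e-08 m²
R_2 = (1.52×10^-8)(15.3)/(2.850e-08) = 8.16 Ω
Seg 3: A = πr² = π(1.7900e-03 m)² = 1.007e-05 m²
R_3 = (1.04×10^-7)(5.98)/(1.007e-05) = 0.06178 Ω
R_total = R_1 + R_2 + R_3 = 8.62 Ω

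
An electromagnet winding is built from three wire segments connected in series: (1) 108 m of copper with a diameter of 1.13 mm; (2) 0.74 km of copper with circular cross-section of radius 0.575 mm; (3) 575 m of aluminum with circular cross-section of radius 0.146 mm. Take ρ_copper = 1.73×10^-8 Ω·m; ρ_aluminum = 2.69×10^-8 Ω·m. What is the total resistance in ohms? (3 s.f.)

Seg 1: A = π(d/2)² = π(5.6500e-04 m)² = 1.003e-06 m²
R_1 = (1.73×10^-8)(108)/(1.003e-06) = 1.863 Ω
Seg 2: A = πr² = π(5.7500e-04 m)² = 1.039e-06 m²
R_2 = (1.73×10^-8)(740)/(1.039e-06) = 12.33 Ω
Seg 3: A = πr² = π(1.4600e-04 m)² = 6.697e-08 m²
R_3 = (2.69×10^-8)(575)/(6.697e-08) = 231 Ω
R_total = R_1 + R_2 + R_3 = 245 Ω

245 Ω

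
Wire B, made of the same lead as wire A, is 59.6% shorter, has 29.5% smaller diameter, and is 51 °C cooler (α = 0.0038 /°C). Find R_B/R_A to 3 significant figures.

R ∝ ρL/d² with ρ ∝ (1+αΔT), so R_B/R_A = (1 − 59.6/100) × (1 − 29.5/100)⁻² × (1 − 0.0038×51)
= 0.404 × 2.012 × 0.8062 = 0.655

0.655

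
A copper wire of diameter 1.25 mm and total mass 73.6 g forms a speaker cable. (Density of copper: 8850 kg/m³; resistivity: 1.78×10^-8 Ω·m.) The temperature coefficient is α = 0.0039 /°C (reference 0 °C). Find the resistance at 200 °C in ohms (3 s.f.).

0.175 Ω

A = π(d/2)² = π(6.2500e-04 m)² = 1.2272e-06 m²
L = m/(density·A) = 0.0736/(8850×1.2272e-06) = 6.777 m
R = ρL/A = (1.78×10^-8)(6.777)/(1.2272e-06) = 0.0983 Ω
R(200 °C) = 0.0983 × (1 + 0.0039×200) = 0.175 Ω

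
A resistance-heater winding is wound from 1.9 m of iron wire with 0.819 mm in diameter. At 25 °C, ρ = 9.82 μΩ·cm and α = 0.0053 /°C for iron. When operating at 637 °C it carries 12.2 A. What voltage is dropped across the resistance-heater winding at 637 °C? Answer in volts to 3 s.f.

18.3 V

ρ = 9.82 μΩ·cm = 9.82×10^-8 Ω·m
A = π(d/2)² = π(4.0950e-04 m)² = 5.268e-07 m²
R₍25₎ = ρL/A = (9.82×10^-8)(1.9)/(5.268e-07) = 0.3542 Ω
R₍637₎ = R₍25₎(1 + αΔT) = 0.3542 × (1 + 0.0053×612) = 1.503 Ω
V = IR = 12.2 × 1.503 = 18.3 V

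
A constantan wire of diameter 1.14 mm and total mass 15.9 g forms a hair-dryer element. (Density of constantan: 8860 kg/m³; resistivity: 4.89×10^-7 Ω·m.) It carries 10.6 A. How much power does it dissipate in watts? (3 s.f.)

A = π(d/2)² = π(5.7000e-04 m)² = 1.0207e-06 m²
L = m/(density·A) = 0.0159/(8860×1.0207e-06) = 1.758 m
R = ρL/A = (4.89×10^-7)(1.758)/(1.0207e-06) = 0.8423 Ω
P = I²R = (10.6)² × 0.8423 = 94.6 W

94.6 W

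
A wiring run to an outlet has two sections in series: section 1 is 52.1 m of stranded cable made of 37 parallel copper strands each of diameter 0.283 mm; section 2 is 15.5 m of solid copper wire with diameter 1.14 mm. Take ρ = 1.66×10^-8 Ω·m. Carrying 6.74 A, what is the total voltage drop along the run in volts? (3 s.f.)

4.20 V

Section 1: A_strand = π(1.4150e-04)² = 6.290e-08 m²; R₁ = ρL/(N·A_s) = (1.66×10^-8)(52.1)/(37×6.290e-08) = 0.3716 Ω
Section 2: A = π(d/2)² = π(5.7000e-04 m)² = 1.021e-06 m²
R₂ = (1.66×10^-8)(15.5)/(1.021e-06) = 0.2521 Ω
R = R₁ + R₂ = 0.6237 Ω
V = IR = 6.74 × 0.6237 = 4.20 V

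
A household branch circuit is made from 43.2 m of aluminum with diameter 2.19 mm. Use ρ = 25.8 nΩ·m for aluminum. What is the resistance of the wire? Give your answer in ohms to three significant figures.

0.296 Ω

ρ = 25.8 nΩ·m = 2.58×10^-8 Ω·m
A = π(d/2)² = π(1.0950e-03 m)² = 3.767e-06 m²
R = ρL/A = (2.58×10^-8)(43.2 m)/(3.767e-06 m²) = 0.296 Ω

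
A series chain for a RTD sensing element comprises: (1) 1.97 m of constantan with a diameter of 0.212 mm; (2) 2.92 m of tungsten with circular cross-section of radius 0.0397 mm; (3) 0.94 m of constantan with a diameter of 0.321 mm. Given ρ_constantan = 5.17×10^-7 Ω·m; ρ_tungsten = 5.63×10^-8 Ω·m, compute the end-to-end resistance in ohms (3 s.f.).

68.1 Ω

Seg 1: A = π(d/2)² = π(1.0600e-04 m)² = 3.530e-08 m²
R_1 = (5.17×10^-7)(1.97)/(3.530e-08) = 28.85 Ω
Seg 2: A = πr² = π(3.9700e-05 m)² = 4.951e-09 m²
R_2 = (5.63×10^-8)(2.92)/(4.951e-09) = 33.2 Ω
Seg 3: A = π(d/2)² = π(1.6050e-04 m)² = 8.093e-08 m²
R_3 = (5.17×10^-7)(0.94)/(8.093e-08) = 6.005 Ω
R_total = R_1 + R_2 + R_3 = 68.1 Ω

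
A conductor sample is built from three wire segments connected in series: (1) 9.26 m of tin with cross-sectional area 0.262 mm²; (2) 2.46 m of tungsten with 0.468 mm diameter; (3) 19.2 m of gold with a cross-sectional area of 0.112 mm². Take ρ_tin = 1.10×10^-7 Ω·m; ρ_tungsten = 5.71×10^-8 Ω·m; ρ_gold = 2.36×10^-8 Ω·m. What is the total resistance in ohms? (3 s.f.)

Seg 1: A = 0.262 mm² = 2.620e-07 m²
R_1 = (1.10×10^-7)(9.26)/(2.620e-07) = 3.888 Ω
Seg 2: A = π(d/2)² = π(2.3400e-04 m)² = 1.720e-07 m²
R_2 = (5.71×10^-8)(2.46)/(1.720e-07) = 0.8166 Ω
Seg 3: A = 0.112 mm² = 1.120e-07 m²
R_3 = (2.36×10^-8)(19.2)/(1.120e-07) = 4.046 Ω
R_total = R_1 + R_2 + R_3 = 8.75 Ω

8.75 Ω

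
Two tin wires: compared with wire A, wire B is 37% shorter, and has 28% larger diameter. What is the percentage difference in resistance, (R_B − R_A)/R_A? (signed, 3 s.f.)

-61.5%

R ∝ L/d², so R_B/R_A = (1 − 37/100) × (1 + 28/100)⁻²
= 0.63 × 0.6103 = 0.3845
(R_B − R_A)/R_A = 0.3845 − 1 = -61.5%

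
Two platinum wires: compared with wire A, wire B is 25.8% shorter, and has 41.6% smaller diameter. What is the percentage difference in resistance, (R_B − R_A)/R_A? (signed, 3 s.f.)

R ∝ L/d², so R_B/R_A = (1 − 25.8/100) × (1 − 41.6/100)⁻²
= 0.742 × 2.932 = 2.176
(R_B − R_A)/R_A = 2.176 − 1 = 118%

118%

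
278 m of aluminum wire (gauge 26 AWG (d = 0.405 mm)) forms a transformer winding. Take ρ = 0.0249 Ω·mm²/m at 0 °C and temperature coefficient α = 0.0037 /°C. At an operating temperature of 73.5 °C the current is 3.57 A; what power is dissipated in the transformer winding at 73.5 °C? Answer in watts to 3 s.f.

ρ = 0.0249 Ω·mm²/m = 2.49×10^-8 Ω·m
A = π(0.405/2 mm)² = π(2.0250e-04 m)² = 1.288e-07 m²
R₍0₎ = ρL/A = (2.49×10^-8)(278)/(1.288e-07) = 53.73 Ω
R₍73.5₎ = R₍0₎(1 + αΔT) = 53.73 × (1 + 0.0037×73.5) = 68.35 Ω
P = I²R = (3.57)² × 68.35 = 871 W

871 W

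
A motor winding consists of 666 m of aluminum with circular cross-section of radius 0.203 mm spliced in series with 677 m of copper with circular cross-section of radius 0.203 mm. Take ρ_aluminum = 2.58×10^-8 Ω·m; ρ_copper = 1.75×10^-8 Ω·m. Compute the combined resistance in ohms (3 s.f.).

Segment 1: A = πr² = π(2.0300e-04 m)² = 1.295e-07 m²
R₁ = ρL/A = (2.58×10^-8)(666)/(1.295e-07) = 132.7 Ω
R₂ = (1.75×10^-8)(677)/(1.295e-07) = 91.51 Ω
R = R₁ + R₂ = 224 Ω

224 Ω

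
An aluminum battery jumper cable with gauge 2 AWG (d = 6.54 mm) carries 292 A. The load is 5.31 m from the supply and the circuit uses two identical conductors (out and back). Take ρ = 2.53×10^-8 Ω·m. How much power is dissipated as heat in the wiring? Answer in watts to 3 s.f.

682 W

A = π(6.54/2 mm)² = π(3.2700e-03 m)² = 3.359e-05 m²
Total conductor length (both ways) L = 2 × 5.31 = 10.62 m
R = ρL/A = (2.53×10^-8)(10.62)/(3.359e-05) = 0.007998 Ω
P = I²R = (292)² × 0.007998 = 682 W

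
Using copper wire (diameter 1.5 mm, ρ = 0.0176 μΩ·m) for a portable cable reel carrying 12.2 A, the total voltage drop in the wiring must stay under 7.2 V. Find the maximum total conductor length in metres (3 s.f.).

ρ = 0.0176 μΩ·m = 1.76×10^-8 Ω·m
A = π(d/2)² = π(7.5000e-04 m)² = 1.767e-06 m²
L_max = V_max·A/(1·ρI) = (7.2)(1.767e-06)/(1.76×10^-8×12.2) = 59.3 m

59.3 m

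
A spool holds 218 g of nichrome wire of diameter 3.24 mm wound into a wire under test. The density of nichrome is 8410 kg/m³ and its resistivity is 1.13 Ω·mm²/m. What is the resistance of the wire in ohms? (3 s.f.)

ρ = 1.13 Ω·mm²/m = 1.13×10^-6 Ω·m
A = π(d/2)² = π(1.6200e-03 m)² = 8.2448e-06 m²
L = m/(density·A) = 0.218/(8410×8.2448e-06) = 3.144 m
R = ρL/A = (1.13×10^-6)(3.144)/(8.2448e-06) = 0.431 Ω

0.431 Ω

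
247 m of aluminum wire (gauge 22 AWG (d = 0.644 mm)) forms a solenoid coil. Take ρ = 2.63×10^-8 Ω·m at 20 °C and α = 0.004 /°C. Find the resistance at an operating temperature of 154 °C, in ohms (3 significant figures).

30.6 Ω

A = π(0.644/2 mm)² = π(3.2200e-04 m)² = 3.257e-07 m²
R₍20°C₎ = ρL/A = (2.63×10^-8)(247)/(3.257e-07) = 19.94 Ω
R = R₀(1 + αΔT) = 19.94(1 + 0.004×134) = 30.6 Ω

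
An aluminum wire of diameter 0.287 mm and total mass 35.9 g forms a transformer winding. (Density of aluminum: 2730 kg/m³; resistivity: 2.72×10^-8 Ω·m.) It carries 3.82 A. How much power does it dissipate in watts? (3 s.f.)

A = π(d/2)² = π(1.4350e-04 m)² = 6.4692e-08 m²
L = m/(density·A) = 0.0359/(2730×6.4692e-08) = 203.3 m
R = ρL/A = (2.72×10^-8)(203.3)/(6.4692e-08) = 85.47 Ω
P = I²R = (3.82)² × 85.47 = 1250 W

1250 W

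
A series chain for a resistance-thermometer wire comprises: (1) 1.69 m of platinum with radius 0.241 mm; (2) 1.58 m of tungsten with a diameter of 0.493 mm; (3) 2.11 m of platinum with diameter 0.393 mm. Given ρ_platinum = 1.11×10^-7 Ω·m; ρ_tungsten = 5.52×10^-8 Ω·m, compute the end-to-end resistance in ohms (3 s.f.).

3.42 Ω

Seg 1: A = πr² = π(2.4100e-04 m)² = 1.825e-07 m²
R_1 = (1.11×10^-7)(1.69)/(1.825e-07) = 1.028 Ω
Seg 2: A = π(d/2)² = π(2.4650e-04 m)² = 1.909e-07 m²
R_2 = (5.52×10^-8)(1.58)/(1.909e-07) = 0.4569 Ω
Seg 3: A = π(d/2)² = π(1.9650e-04 m)² = 1.213e-07 m²
R_3 = (1.11×10^-7)(2.11)/(1.213e-07) = 1.931 Ω
R_total = R_1 + R_2 + R_3 = 3.42 Ω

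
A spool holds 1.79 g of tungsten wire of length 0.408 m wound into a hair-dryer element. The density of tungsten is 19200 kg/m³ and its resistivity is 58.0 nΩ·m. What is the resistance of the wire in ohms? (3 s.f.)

0.104 Ω

ρ = 58.0 nΩ·m = 5.80×10^-8 Ω·m
A = m/(density·L) = 0.00179/(19200×0.408) = 2.2850e-07 m²
R = ρL/A = (5.80×10^-8)(0.408)/(2.2850e-07) = 0.104 Ω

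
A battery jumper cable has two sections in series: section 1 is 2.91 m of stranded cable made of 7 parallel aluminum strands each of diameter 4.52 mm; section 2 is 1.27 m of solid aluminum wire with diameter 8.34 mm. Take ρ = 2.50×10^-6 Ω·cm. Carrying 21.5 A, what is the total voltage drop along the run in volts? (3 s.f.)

0.0264 V

ρ = 2.50×10^-6 Ω·cm = 2.50×10^-8 Ω·m
Section 1: A_strand = π(2.2600e-03)² = 1.605e-05 m²; R₁ = ρL/(N·A_s) = (2.50×10^-8)(2.91)/(7×1.605e-05) = 6.477×10^-4 Ω
Section 2: A = π(d/2)² = π(4.1700e-03 m)² = 5.463e-05 m²
R₂ = (2.50×10^-8)(1.27)/(5.463e-05) = 5.812×10^-4 Ω
R = R₁ + R₂ = 0.001229 Ω
V = IR = 21.5 × 0.001229 = 0.0264 V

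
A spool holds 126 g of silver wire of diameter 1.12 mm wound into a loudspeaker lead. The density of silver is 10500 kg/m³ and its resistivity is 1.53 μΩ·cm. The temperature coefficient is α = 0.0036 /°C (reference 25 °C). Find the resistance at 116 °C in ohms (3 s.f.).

0.251 Ω

ρ = 1.53 μΩ·cm = 1.53×10^-8 Ω·m
A = π(d/2)² = π(5.6000e-04 m)² = 9.8520e-07 m²
L = m/(density·A) = 0.126/(10500×9.8520e-07) = 12.18 m
R = ρL/A = (1.53×10^-8)(12.18)/(9.8520e-07) = 0.1892 Ω
R(116 °C) = 0.1892 × (1 + 0.0036×91) = 0.251 Ω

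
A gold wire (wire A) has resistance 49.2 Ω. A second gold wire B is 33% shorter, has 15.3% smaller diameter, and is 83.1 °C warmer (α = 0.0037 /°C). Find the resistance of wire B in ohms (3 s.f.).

60.1 Ω

R ∝ ρL/d² with ρ ∝ (1+αΔT), so R_B/R_A = (1 − 33/100) × (1 − 15.3/100)⁻² × (1 + 0.0037×83.1)
= 0.67 × 1.394 × 1.308 = 1.221
R_B = 1.221 × 49.2 = 60.1 Ω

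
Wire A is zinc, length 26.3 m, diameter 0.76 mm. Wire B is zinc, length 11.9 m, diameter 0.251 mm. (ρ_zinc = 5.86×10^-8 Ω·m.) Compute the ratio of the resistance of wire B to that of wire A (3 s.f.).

4.15

R ∝ ρL/d², so R_B/R_A = (L_B/L_A) × (d_A/d_B)²
= (11.9/26.3) × (0.76/0.251)² = 4.15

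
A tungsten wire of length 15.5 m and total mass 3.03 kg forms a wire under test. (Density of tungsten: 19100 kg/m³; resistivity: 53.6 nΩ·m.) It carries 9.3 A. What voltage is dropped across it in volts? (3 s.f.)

ρ = 53.6 nΩ·m = 5.36×10^-8 Ω·m
A = m/(density·L) = 3.03/(19100×15.5) = 1.0235e-05 m²
R = ρL/A = (5.36×10^-8)(15.5)/(1.0235e-05) = 0.08117 Ω
V = IR = 9.3 × 0.08117 = 0.755 V

0.755 V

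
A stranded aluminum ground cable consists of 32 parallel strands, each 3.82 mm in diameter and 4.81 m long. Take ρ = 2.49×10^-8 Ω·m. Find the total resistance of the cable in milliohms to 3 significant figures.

0.327 mΩ

A_strand = π(1.9100e-03 m)² = 1.146e-05 m²
R_strand = ρL/A = (2.49×10^-8)(4.81)/(1.146e-05) = 0.01045 Ω
R_total = R_strand/N = 0.01045/32 = 0.327 mΩ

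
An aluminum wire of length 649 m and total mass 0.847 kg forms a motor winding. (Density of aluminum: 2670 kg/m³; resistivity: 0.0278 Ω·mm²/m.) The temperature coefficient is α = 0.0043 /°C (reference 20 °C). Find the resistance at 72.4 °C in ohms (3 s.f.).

ρ = 0.0278 Ω·mm²/m = 2.78×10^-8 Ω·m
A = m/(density·L) = 0.847/(2670×649) = 4.8880e-07 m²
R = ρL/A = (2.78×10^-8)(649)/(4.8880e-07) = 36.91 Ω
R(72.4 °C) = 36.91 × (1 + 0.0043×52.4) = 45.2 Ω

45.2 Ω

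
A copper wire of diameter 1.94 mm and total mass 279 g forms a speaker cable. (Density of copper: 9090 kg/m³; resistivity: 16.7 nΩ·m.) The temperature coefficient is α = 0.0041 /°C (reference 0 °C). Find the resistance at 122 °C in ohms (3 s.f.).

ρ = 16.7 nΩ·m = 1.67×10^-8 Ω·m
A = π(d/2)² = π(9.7000e-04 m)² = 2.9559e-06 m²
L = m/(density·A) = 0.279/(9090×2.9559e-06) = 10.38 m
R = ρL/A = (1.67×10^-8)(10.38)/(2.9559e-06) = 0.05866 Ω
R(122 °C) = 0.05866 × (1 + 0.0041×122) = 0.0880 Ω

0.0880 Ω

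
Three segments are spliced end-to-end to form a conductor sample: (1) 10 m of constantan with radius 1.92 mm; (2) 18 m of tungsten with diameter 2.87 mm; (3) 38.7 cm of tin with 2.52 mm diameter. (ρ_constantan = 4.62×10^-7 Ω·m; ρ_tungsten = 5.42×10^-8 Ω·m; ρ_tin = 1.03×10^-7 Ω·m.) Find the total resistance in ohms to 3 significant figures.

0.558 Ω

Seg 1: A = πr² = π(1.9200e-03 m)² = 1.158e-05 m²
R_1 = (4.62×10^-7)(10)/(1.158e-05) = 0.3989 Ω
Seg 2: A = π(d/2)² = π(1.4350e-03 m)² = 6.469e-06 m²
R_2 = (5.42×10^-8)(18)/(6.469e-06) = 0.1508 Ω
Seg 3: A = π(d/2)² = π(1.2600e-03 m)² = 4.988e-06 m²
R_3 = (1.03×10^-7)(0.387)/(4.988e-06) = 0.007992 Ω
R_total = R_1 + R_2 + R_3 = 0.558 Ω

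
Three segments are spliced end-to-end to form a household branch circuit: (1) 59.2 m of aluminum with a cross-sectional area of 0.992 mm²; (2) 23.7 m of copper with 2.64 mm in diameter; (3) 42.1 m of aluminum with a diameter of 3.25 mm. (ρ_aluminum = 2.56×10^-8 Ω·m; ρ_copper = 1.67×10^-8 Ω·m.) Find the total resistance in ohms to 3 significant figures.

Seg 1: A = 0.992 mm² = 9.920e-07 m²
R_1 = (2.56×10^-8)(59.2)/(9.920e-07) = 1.528 Ω
Seg 2: A = π(d/2)² = π(1.3200e-03 m)² = 5.474e-06 m²
R_2 = (1.67×10^-8)(23.7)/(5.474e-06) = 0.0723 Ω
Seg 3: A = π(d/2)² = π(1.6250e-03 m)² = 8.296e-06 m²
R_3 = (2.56×10^-8)(42.1)/(8.296e-06) = 0.1299 Ω
R_total = R_1 + R_2 + R_3 = 1.73 Ω

1.73 Ω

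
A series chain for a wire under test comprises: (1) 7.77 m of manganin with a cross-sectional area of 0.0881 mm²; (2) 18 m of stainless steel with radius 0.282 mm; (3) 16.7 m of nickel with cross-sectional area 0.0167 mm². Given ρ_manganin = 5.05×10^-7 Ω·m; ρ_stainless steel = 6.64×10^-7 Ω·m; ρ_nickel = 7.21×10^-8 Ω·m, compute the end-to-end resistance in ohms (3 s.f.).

Seg 1: A = 0.0881 mm² = 8.810e-08 m²
R_1 = (5.05×10^-7)(7.77)/(8.810e-08) = 44.54 Ω
Seg 2: A = πr² = π(2.8200e-04 m)² = 2.498e-07 m²
R_2 = (6.64×10^-7)(18)/(2.498e-07) = 47.84 Ω
Seg 3: A = 0.0167 mm² = 1.670e-08 m²
R_3 = (7.21×10^-8)(16.7)/(1.670e-08) = 72.1 Ω
R_total = R_1 + R_2 + R_3 = 164 Ω

164 Ω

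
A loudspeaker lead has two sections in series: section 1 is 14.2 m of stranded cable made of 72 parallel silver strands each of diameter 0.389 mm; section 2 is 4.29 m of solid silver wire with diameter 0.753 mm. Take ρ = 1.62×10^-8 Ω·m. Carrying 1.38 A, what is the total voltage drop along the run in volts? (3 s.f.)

Section 1: A_strand = π(1.9450e-04)² = 1.188e-07 m²; R₁ = ρL/(N·A_s) = (1.62×10^-8)(14.2)/(72×1.188e-07) = 0.02688 Ω
Section 2: A = π(d/2)² = π(3.7650e-04 m)² = 4.453e-07 m²
R₂ = (1.62×10^-8)(4.29)/(4.453e-07) = 0.1561 Ω
R = R₁ + R₂ = 0.1829 Ω
V = IR = 1.38 × 0.1829 = 0.252 V

0.252 V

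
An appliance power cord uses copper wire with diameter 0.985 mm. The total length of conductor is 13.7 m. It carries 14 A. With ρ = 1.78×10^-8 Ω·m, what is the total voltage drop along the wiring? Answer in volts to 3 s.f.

A = π(d/2)² = π(4.9250e-04 m)² = 7.620e-07 m²
R = ρL/A = (1.78×10^-8)(13.7)/(7.620e-07) = 0.32 Ω
V = IR = 14 × 0.32 = 4.48 V

4.48 V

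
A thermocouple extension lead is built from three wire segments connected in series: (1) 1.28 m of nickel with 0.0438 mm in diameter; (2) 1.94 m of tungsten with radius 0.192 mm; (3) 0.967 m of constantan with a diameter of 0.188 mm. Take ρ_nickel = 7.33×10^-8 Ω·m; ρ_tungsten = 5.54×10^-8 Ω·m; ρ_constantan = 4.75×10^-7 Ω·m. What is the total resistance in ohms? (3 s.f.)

Seg 1: A = π(d/2)² = π(2.1900e-05 m)² = 1.507e-09 m²
R_1 = (7.33×10^-8)(1.28)/(1.507e-09) = 62.27 Ω
Seg 2: A = πr² = π(1.9200e-04 m)² = 1.158e-07 m²
R_2 = (5.54×10^-8)(1.94)/(1.158e-07) = 0.928 Ω
Seg 3: A = π(d/2)² = π(9.4000e-05 m)² = 2.776e-08 m²
R_3 = (4.75×10^-7)(0.967)/(2.776e-08) = 16.55 Ω
R_total = R_1 + R_2 + R_3 = 79.7 Ω

79.7 Ω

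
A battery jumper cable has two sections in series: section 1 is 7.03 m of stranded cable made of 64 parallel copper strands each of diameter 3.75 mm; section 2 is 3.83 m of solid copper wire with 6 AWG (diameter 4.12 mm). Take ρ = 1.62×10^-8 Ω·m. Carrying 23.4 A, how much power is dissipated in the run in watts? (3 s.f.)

Section 1: A_strand = π(1.8750e-03)² = 1.104e-05 m²; R₁ = ρL/(N·A_s) = (1.62×10^-8)(7.03)/(64×1.104e-05) = 1.611×10^-4 Ω
Section 2: A = π(4.12/2 mm)² = π(2.0600e-03 m)² = 1.333e-05 m²
R₂ = (1.62×10^-8)(3.83)/(1.333e-05) = 0.004654 Ω
R = R₁ + R₂ = 0.004815 Ω
P = I²R = (23.4)² × 0.004815 = 2.64 W

2.64 W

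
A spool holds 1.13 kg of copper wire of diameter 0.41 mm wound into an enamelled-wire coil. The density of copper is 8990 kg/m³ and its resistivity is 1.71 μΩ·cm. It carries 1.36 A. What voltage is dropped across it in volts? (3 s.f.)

168 V

ρ = 1.71 μΩ·cm = 1.71×10^-8 Ω·m
A = π(d/2)² = π(2.0500e-04 m)² = 1.3203e-07 m²
L = m/(density·A) = 1.13/(8990×1.3203e-07) = 952.1 m
R = ρL/A = (1.71×10^-8)(952.1)/(1.3203e-07) = 123.3 Ω
V = IR = 1.36 × 123.3 = 168 V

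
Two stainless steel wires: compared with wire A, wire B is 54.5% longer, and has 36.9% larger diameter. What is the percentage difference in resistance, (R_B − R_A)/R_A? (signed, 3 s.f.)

-17.6%

R ∝ L/d², so R_B/R_A = (1 + 54.5/100) × (1 + 36.9/100)⁻²
= 1.545 × 0.5336 = 0.8244
(R_B − R_A)/R_A = 0.8244 − 1 = -17.6%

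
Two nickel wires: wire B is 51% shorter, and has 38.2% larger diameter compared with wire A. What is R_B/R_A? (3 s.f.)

0.257

R ∝ L/d², so R_B/R_A = (1 − 51/100) × (1 + 38.2/100)⁻²
= 0.49 × 0.5236 = 0.257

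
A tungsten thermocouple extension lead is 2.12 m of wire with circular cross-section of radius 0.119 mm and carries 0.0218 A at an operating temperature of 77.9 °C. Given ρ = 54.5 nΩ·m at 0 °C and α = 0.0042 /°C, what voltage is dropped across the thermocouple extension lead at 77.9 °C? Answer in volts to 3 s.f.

ρ = 54.5 nΩ·m = 5.45×10^-8 Ω·m
A = πr² = π(1.1900e-04 m)² = 4.449e-08 m²
R₍0₎ = ρL/A = (5.45×10^-8)(2.12)/(4.449e-08) = 2.597 Ω
R₍77.9₎ = R₍0₎(1 + αΔT) = 2.597 × (1 + 0.0042×77.9) = 3.447 Ω
V = IR = 0.0218 × 3.447 = 0.0751 V

0.0751 V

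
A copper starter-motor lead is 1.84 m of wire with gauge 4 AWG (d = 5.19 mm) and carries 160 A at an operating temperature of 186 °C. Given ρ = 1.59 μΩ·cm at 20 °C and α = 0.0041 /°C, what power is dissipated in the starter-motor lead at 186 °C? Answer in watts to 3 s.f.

ρ = 1.59 μΩ·cm = 1.59×10^-8 Ω·m
A = π(5.19/2 mm)² = π(2.5950e-03 m)² = 2.116e-05 m²
R₍20₎ = ρL/A = (1.59×10^-8)(1.84)/(2.116e-05) = 0.001383 Ω
R₍186₎ = R₍20₎(1 + αΔT) = 0.001383 × (1 + 0.0041×166) = 0.002324 Ω
P = I²R = (160)² × 0.002324 = 59.5 W

59.5 W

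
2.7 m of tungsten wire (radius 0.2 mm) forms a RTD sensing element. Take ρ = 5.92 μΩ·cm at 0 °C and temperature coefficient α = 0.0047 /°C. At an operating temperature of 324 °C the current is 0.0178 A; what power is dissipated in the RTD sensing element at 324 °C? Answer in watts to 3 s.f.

ρ = 5.92 μΩ·cm = 5.92×10^-8 Ω·m
A = πr² = π(2.0000e-04 m)² = 1.257e-07 m²
R₍0₎ = ρL/A = (5.92×10^-8)(2.7)/(1.257e-07) = 1.272 Ω
R₍324₎ = R₍0₎(1 + αΔT) = 1.272 × (1 + 0.0047×324) = 3.209 Ω
P = I²R = (0.0178)² × 3.209 = 0.00102 W

0.00102 W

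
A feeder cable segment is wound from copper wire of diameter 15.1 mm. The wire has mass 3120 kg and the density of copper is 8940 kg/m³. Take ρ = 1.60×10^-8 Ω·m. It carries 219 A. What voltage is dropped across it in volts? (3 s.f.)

A = π(d/2)² = π(7.5500e-03 m)² = 1.7908e-04 m²
L = m/(density·A) = 3120/(8940×1.7908e-04) = 1949 m
R = ρL/A = (1.60×10^-8)(1949)/(1.7908e-04) = 0.1741 Ω
V = IR = 219 × 0.1741 = 38.1 V

38.1 V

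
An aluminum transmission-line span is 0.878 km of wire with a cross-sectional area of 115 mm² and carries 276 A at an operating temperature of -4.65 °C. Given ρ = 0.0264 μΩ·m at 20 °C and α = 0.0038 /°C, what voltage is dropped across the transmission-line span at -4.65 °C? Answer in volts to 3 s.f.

50.4 V

ρ = 0.0264 μΩ·m = 2.64×10^-8 Ω·m
A = 115 mm² = 1.150e-04 m²
R₍20₎ = ρL/A = (2.64×10^-8)(878)/(1.150e-04) = 0.2016 Ω
R₍-4.65₎ = R₍20₎(1 + αΔT) = 0.2016 × (1 + 0.0038×-24.6) = 0.1827 Ω
V = IR = 276 × 0.1827 = 50.4 V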